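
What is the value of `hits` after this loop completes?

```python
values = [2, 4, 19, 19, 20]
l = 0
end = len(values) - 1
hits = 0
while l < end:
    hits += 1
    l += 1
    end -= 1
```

Iterations until pointers meet (list length 5)
`hits` takes the values: 0 → 1 → 2

Answer: 2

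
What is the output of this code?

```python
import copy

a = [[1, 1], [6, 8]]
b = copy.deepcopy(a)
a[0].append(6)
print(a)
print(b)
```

Key concept: deep copy is fully independent.
Step by step:
`a = [[1, 1], [6, 8]]` → a = [[1, 1], [6, 8]]
`b = copy.deepcopy(a)` → b = [[1, 1], [6, 8]]
`a[0].append(6)` → a = [[1, 1, 6], [6, 8]]
`print(a)` → prints [[1, 1, 6], [6, 8]]
`print(b)` → prints [[1, 1], [6, 8]]

Answer:
[[1, 1, 6], [6, 8]]
[[1, 1], [6, 8]]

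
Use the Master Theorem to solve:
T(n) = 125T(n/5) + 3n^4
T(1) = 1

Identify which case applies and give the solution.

a=125, b=5, f(n)=3n^4. log_5(125) = 3. Since c=4 > 3 and the regularity condition holds (125(n/5)^4 = (125/5^4)n^4 with 125/5^4 < 1), Case 3 applies: T(n) = Θ(f(n)) = O(n^4).

Answer: O(n^4) - Case 3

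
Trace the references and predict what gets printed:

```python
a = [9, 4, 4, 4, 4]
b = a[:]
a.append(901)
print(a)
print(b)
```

Key concept: slice [:] creates copy.
Step by step:
`a = [9, 4, 4, 4, 4]` → a = [9, 4, 4, 4, 4]
`b = a[:]` → b = [9, 4, 4, 4, 4]
`a.append(901)` → a = [9, 4, 4, 4, 4, 901]
`print(a)` → prints [9, 4, 4, 4, 4, 901]
`print(b)` → prints [9, 4, 4, 4, 4]

Answer:
[9, 4, 4, 4, 4, 901]
[9, 4, 4, 4, 4]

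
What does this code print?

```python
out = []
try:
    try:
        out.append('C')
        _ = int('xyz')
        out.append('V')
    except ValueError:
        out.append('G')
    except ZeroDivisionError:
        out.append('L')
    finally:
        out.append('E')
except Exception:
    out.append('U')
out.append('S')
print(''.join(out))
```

Execution trace: 'C' (inner try body) → 'G' (inner except ValueError) → 'E' (inner finally) → 'S' (after the try/except). Output: CGES

Answer: CGES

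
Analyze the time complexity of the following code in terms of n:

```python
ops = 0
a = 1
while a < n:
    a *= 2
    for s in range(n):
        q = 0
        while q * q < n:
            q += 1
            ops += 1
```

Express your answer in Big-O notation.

Each loop level contributes: log n × n × √n. Multiplying the contributions gives O(n√n log n).

Answer: O(n√n log n)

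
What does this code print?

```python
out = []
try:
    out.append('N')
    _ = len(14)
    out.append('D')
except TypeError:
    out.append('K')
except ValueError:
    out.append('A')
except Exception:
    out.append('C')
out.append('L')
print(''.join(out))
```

Execution trace: 'N' (try body) → 'K' (except TypeError) → 'L' (after the try/except). Output: NKL

Answer: NKL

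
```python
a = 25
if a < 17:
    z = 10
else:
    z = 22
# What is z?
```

Trace:
`a = 25` → a = 25
`if a < 17: ...` → a < 17 is False, take else branch → z = 22
So z = 22

Answer: 22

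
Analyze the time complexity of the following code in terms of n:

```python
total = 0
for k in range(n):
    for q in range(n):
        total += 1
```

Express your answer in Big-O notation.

Each loop level contributes: n × n. Multiplying the contributions gives O(n^2).

Answer: O(n^2)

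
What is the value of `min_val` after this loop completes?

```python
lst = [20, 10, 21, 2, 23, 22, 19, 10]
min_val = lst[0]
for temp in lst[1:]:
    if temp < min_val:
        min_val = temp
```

Minimum of [20, 10, 21, 2, 23, 22, 19, 10]
`min_val` takes the values: 20 → 10 → 2

Answer: 2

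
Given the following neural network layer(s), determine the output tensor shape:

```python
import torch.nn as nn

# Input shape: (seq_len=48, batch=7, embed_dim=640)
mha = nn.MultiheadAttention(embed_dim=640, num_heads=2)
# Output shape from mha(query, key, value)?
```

Input: (48, 7, 640) -> Output: (48, 7, 640)

Answer: (48, 7, 640)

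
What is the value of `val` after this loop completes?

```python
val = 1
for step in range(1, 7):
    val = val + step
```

Start at 1, add 1 through 6
`val` takes the values: 1 → 2 → 4 → 7 → 11 → 16 → 22

Answer: 22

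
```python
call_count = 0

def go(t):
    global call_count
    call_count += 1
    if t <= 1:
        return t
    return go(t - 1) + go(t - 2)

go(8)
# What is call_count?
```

Calls(t) = 1 + Calls(t-1) + Calls(t-2); Calls(0)=Calls(1)=1. For t=8 this gives 67.

Answer: 67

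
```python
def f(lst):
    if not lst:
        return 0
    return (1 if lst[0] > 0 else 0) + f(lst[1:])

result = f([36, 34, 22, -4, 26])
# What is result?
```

Count of positive elements in [36, 34, 22, -4, 26] = 4

Answer: 4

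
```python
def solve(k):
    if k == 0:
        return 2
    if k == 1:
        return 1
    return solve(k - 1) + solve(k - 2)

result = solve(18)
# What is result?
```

Build up from base cases: solve(0)=2, solve(1)=1, solve(2)=3, solve(3)=4, solve(4)=7, solve(5)=11, solve(6)=18, ..., solve(18)=5778

Answer: 5778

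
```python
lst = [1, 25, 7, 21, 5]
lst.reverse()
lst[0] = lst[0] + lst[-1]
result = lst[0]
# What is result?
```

Trace:
`lst = [1, 25, 7, 21, 5]` → lst = [1, 25, 7, 21, 5]
`lst.reverse()` → lst = [5, 21, 7, 25, 1]
`lst[0] = lst[0] + lst[-1]` → lst = [6, 21, 7, 25, 1]
`result = lst[0]` → result = 6
So result = 6

Answer: 6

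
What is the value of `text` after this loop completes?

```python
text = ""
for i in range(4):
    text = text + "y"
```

Repeat 'y' 4 times
`text` takes the values: "" → "y" → "yy" → "yyy" → "yyyy"

Answer: "yyyy"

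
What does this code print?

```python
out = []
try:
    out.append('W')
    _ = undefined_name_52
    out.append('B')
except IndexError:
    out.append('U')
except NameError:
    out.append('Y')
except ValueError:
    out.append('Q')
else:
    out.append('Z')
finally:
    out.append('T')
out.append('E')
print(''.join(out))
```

Execution trace: 'W' (try body) → 'Y' (except NameError) → 'T' (finally) → 'E' (after the try/except). Output: WYTE

Answer: WYTE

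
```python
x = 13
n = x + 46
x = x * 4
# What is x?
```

Trace:
`x = 13` → x = 13
`n = x + 46` → n = 59
`x = x * 4` → x = 52
So x = 52

Answer: 52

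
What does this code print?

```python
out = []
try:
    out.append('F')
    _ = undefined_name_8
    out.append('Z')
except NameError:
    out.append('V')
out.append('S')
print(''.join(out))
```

Execution trace: 'F' (try body) → 'V' (except NameError) → 'S' (after the try/except). Output: FVS

Answer: FVS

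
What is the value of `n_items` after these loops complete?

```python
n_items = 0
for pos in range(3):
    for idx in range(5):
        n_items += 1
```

3 * 5 = 15
`n_items` takes the values: 0 → 1 → 2 → 3 → 4 → 5 → 6 → 7 → 8 → 9 → 10 → 11 → 12 → 13 → 14 → 15

Answer: 15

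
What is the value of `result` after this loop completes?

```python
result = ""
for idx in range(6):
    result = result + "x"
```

Repeat 'x' 6 times
`result` takes the values: "" → "x" → "xx" → "xxx" → "xxxx" → "xxxxx" → "xxxxxx"

Answer: "xxxxxx"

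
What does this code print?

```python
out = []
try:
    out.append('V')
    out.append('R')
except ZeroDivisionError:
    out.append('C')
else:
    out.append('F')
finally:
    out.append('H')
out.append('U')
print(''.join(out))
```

Execution trace: 'V' (try body) → 'R' (try body, no exception) → 'F' (else) → 'H' (finally) → 'U' (after the try/except). Output: VRFHU

Answer: VRFHU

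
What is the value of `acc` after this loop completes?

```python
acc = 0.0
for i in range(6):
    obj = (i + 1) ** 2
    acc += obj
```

Sum of squared losses 1² + 2² + ... + 6²
`acc` takes the values: 0.0 → 1.0 → 5.0 → 14.0 → 30.0 → 55.0 → 91.0

Answer: 91.0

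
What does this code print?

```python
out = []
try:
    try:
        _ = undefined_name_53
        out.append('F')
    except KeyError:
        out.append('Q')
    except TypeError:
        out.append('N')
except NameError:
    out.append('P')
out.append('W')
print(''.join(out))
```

Execution trace: 'P' (outer except NameError) → 'W' (after the try/except). Output: PW

Answer: PW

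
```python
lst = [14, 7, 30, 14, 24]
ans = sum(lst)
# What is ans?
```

Trace:
`lst = [14, 7, 30, 14, 24]` → lst = [14, 7, 30, 14, 24]
`ans = sum(lst)` → ans = 89
So ans = 89

Answer: 89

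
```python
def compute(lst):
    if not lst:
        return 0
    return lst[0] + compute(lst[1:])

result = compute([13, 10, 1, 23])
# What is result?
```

13 + 10 + 1 + 23 + 0 = 47

Answer: 47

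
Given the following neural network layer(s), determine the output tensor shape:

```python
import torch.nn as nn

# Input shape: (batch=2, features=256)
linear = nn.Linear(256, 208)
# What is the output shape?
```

Input: (2, 256) -> Output: (2, 208)

Answer: (2, 208)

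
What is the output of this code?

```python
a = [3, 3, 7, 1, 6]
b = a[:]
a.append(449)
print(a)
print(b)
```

Key concept: slice [:] creates copy.
Step by step:
`a = [3, 3, 7, 1, 6]` → a = [3, 3, 7, 1, 6]
`b = a[:]` → b = [3, 3, 7, 1, 6]
`a.append(449)` → a = [3, 3, 7, 1, 6, 449]
`print(a)` → prints [3, 3, 7, 1, 6, 449]
`print(b)` → prints [3, 3, 7, 1, 6]

Answer:
[3, 3, 7, 1, 6, 449]
[3, 3, 7, 1, 6]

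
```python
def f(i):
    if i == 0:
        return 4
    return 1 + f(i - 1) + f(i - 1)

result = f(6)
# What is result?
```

f(i) = 1 + 2·f(i-1), f(0)=4. Closed form: (4+1)·2^6 - 1 = 319.

Answer: 319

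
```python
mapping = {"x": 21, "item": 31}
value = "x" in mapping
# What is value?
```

Trace:
`mapping = {"x": 21, "item": 31}` → mapping = {'x': 21, 'item': 31}
`value = "x" in mapping` → value = True
So value = True

Answer: True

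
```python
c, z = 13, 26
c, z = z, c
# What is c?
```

Trace:
`c, z = 13, 26` → c = 13; z = 26
`c, z = z, c` → c = 26; z = 13
So c = 26

Answer: 26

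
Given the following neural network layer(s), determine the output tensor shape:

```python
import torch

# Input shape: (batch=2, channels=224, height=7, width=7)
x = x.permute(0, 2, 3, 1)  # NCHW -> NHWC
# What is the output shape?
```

Input: (2, 224, 7, 7) -> Output: (2, 7, 7, 224)

Answer: (2, 7, 7, 224)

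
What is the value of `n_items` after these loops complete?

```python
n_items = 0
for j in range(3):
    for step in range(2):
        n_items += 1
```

3 * 2 = 6
`n_items` takes the values: 0 → 1 → 2 → 3 → 4 → 5 → 6

Answer: 6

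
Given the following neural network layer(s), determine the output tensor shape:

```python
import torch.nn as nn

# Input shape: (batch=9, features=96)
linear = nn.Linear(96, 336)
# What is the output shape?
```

Input: (9, 96) -> Output: (9, 336)

Answer: (9, 336)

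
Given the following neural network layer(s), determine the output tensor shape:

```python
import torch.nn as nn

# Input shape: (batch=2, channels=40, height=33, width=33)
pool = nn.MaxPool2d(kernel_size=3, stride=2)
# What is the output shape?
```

Input: (2, 40, 33, 33) -> Output: (2, 40, 16, 16)

Answer: (2, 40, 16, 16)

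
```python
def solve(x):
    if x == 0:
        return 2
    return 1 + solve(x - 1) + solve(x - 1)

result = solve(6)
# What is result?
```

solve(x) = 1 + 2·solve(x-1), solve(0)=2. Closed form: (2+1)·2^6 - 1 = 191.

Answer: 191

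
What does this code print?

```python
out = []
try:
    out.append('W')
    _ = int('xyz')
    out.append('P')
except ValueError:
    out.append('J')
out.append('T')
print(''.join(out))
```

Execution trace: 'W' (try body) → 'J' (except ValueError) → 'T' (after the try/except). Output: WJT

Answer: WJT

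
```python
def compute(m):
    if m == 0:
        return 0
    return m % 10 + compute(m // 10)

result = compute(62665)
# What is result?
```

Sum of digits of 62665: 5 + 6 + 6 + 2 + 6 = 25

Answer: 25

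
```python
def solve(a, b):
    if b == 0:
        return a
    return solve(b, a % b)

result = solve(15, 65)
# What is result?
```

solve(15, 65) -> solve(65, 15) -> solve(15, 5) -> solve(5, 0) -> 5

Answer: 5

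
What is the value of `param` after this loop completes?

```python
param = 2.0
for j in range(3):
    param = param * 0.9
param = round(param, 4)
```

Exponential decay: 2.0 * 0.9^3
`param` takes the values: 2.0 → 1.8 → 1.62 → 1.458

Answer: 1.458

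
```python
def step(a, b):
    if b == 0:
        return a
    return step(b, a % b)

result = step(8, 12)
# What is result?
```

step(8, 12) -> step(12, 8) -> step(8, 4) -> step(4, 0) -> 4

Answer: 4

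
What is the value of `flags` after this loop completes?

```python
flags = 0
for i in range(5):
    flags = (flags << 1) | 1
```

Build 5 consecutive 1-bits: 0b11111
`flags` takes the values: 0 → 1 → 3 → 7 → 15 → 31

Answer: 31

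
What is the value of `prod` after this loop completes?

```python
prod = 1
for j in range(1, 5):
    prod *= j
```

4! = 24
`prod` takes the values: 1 → 2 → 6 → 24

Answer: 24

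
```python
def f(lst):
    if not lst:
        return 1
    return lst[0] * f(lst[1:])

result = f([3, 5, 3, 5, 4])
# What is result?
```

Product over [3, 5, 3, 5, 4] = 3 * 5 * 3 * 5 * 4 = 900

Answer: 900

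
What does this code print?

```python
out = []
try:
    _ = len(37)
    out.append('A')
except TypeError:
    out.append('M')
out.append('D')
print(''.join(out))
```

Execution trace: 'M' (except TypeError) → 'D' (after the try/except). Output: MD

Answer: MD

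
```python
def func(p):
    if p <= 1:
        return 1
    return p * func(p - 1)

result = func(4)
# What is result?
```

func(4) = 4 * 3 * 2 * 1 = 24

Answer: 24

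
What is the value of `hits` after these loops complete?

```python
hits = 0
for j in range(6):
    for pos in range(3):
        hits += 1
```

6 * 3 = 18
`hits` takes the values: 0 → 1 → 2 → 3 → 4 → 5 → 6 → 7 → 8 → 9 → 10 → 11 → 12 → 13 → 14 → 15 → 16 → 17 → 18

Answer: 18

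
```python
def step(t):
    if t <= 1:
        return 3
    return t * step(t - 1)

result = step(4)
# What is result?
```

step(4) = 4 * 3 * 2 * 3 = 72

Answer: 72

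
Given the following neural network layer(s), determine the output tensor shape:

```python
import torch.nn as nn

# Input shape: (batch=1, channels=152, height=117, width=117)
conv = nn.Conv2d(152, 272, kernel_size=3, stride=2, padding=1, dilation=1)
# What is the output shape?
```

Input: (1, 152, 117, 117) -> Output: (1, 272, 59, 59)

Answer: (1, 272, 59, 59)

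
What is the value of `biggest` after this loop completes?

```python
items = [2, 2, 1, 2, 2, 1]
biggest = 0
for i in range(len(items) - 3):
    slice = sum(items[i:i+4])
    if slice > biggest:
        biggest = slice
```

Max sum of 4-element window in [2, 2, 1, 2, 2, 1]
`biggest` takes the values: 0 → 7

Answer: 7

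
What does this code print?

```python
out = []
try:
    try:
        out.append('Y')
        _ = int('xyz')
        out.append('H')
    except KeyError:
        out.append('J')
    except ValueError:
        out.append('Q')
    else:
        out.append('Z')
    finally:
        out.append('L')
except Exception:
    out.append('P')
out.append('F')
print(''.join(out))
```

Execution trace: 'Y' (inner try body) → 'Q' (inner except ValueError) → 'L' (inner finally) → 'F' (after the try/except). Output: YQLF

Answer: YQLF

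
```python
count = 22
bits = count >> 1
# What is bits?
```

Trace:
`count = 22` → count = 22
`bits = count >> 1` → bits = 11
So bits = 11

Answer: 11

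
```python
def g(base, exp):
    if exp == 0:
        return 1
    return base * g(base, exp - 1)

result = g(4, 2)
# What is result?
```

g(4, 2) = 4 * 4 = 16

Answer: 16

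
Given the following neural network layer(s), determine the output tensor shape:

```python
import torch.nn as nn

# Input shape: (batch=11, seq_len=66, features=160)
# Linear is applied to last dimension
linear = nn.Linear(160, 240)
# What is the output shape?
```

Input: (11, 66, 160) -> Output: (11, 66, 240)

Answer: (11, 66, 240)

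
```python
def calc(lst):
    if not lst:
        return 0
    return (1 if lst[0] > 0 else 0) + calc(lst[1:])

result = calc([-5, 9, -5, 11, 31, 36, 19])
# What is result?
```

Count of positive elements in [-5, 9, -5, 11, 31, 36, 19] = 5

Answer: 5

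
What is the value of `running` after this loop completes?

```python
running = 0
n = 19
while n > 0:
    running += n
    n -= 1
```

Sum 19 down to 1
`running` takes the values: 0 → 19 → 37 → 54 → 70 → 85 → 99 → 112 → 124 → 135 → 145 → 154 → 162 → 169 → 175 → 180 → 184 → 187 → 189 → 190

Answer: 190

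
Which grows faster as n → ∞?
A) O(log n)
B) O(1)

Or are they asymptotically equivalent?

O(log n) vs O(1): Higher order terms dominate.

Answer: A) O(log n) grows faster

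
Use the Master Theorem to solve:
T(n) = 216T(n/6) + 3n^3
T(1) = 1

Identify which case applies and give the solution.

a=216, b=6, f(n)=3n^3. log_6(216) = 3. Since c=3 = 3, Case 2 applies: T(n) = Θ(n^log_b(a) · log n) = O(n^3 log n).

Answer: O(n^3 log n) - Case 2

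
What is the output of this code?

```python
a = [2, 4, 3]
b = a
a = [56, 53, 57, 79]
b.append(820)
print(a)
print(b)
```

Key concept: rebinding vs mutation: a is rebound to a new list, b still points at the original.
Step by step:
`a = [2, 4, 3]` → a = [2, 4, 3]
`b = a` → b = [2, 4, 3] (same object as a)
`a = [56, 53, 57, 79]` → a = [56, 53, 57, 79]
`b.append(820)` → b = [2, 4, 3, 820]
`print(a)` → prints [56, 53, 57, 79]
`print(b)` → prints [2, 4, 3, 820]

Answer:
[56, 53, 57, 79]
[2, 4, 3, 820]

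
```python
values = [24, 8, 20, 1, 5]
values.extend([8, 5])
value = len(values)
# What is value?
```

Trace:
`values = [24, 8, 20, 1, 5]` → values = [24, 8, 20, 1, 5]
`values.extend([8, 5])` → values = [24, 8, 20, 1, 5, 8, 5]
`value = len(values)` → value = 7
So value = 7

Answer: 7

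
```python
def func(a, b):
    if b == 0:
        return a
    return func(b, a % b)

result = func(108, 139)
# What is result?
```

func(108, 139) -> func(139, 108) -> func(108, 31) -> func(31, 15) -> func(15, 1) -> func(1, 0) -> 1

Answer: 1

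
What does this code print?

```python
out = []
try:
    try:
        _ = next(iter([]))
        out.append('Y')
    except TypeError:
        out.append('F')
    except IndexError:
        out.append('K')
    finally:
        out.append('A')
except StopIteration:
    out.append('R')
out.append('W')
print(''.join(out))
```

Execution trace: 'A' (finally) → 'R' (outer except StopIteration) → 'W' (after the try/except). Output: ARW

Answer: ARW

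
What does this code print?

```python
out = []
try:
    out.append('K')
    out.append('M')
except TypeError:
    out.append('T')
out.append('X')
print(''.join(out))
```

Execution trace: 'K' (try body) → 'M' (try body, no exception) → 'X' (after the try/except). Output: KMX

Answer: KMX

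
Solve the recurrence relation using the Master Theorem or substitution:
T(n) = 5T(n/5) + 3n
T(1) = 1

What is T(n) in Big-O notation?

By Master Theorem: a=5, b=5, f(n)=3n. Since log_5(5) = 1 and f(n) = Θ(n^1), Case 2 applies. T(n) = O(n log n).

Answer: O(n log n)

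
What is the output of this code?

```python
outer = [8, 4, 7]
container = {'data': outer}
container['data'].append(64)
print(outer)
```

Key concept: dict holds reference to list.
Step by step:
`outer = [8, 4, 7]` → outer = [8, 4, 7]
`container = {'data': outer}` → container = {'data': [8, 4, 7]}
`container['data'].append(64)` → outer = [8, 4, 7, 64]; container = {'data': [8, 4, 7, 64]}
`print(outer)` → prints [8, 4, 7, 64]

Answer: [8, 4, 7, 64]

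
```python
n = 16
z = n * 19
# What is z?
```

Trace:
`n = 16` → n = 16
`z = n * 19` → z = 304
So z = 304

Answer: 304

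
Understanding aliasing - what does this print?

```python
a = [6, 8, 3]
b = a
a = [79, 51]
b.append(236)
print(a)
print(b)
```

Key concept: rebinding vs mutation: a is rebound to a new list, b still points at the original.
Step by step:
`a = [6, 8, 3]` → a = [6, 8, 3]
`b = a` → b = [6, 8, 3] (same object as a)
`a = [79, 51]` → a = [79, 51]
`b.append(236)` → b = [6, 8, 3, 236]
`print(a)` → prints [79, 51]
`print(b)` → prints [6, 8, 3, 236]

Answer:
[79, 51]
[6, 8, 3, 236]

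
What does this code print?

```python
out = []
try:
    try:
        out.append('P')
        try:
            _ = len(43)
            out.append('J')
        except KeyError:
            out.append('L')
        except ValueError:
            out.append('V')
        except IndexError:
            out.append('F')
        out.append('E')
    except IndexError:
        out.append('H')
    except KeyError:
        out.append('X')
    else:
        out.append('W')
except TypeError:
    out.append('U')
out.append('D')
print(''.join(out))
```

Execution trace: 'P' (try body) → 'U' (outer except TypeError) → 'D' (after the try/except). Output: PUD

Answer: PUD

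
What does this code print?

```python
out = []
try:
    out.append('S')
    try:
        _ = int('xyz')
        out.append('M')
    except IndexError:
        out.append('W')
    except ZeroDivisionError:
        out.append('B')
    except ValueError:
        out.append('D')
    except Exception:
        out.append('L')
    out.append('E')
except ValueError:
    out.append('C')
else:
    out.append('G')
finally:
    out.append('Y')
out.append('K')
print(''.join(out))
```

Execution trace: 'S' (try body) → 'D' (inner except ValueError) → 'E' (try body, no exception) → 'G' (else) → 'Y' (finally) → 'K' (after the try/except). Output: SDEGYK

Answer: SDEGYK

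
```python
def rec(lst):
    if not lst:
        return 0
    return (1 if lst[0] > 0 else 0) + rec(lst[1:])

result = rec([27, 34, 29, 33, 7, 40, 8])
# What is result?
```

Count of positive elements in [27, 34, 29, 33, 7, 40, 8] = 7

Answer: 7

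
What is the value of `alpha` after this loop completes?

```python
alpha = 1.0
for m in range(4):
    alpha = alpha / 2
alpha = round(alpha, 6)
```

Halving LR 4 times: 1 / 2^4
`alpha` takes the values: 1.0 → 0.5 → 0.25 → 0.125 → 0.0625

Answer: 0.0625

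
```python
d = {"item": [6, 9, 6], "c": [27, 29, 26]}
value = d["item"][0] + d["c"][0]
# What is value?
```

Trace:
`d = {"item": [6, 9, 6], "c": [27, 29, 26]}` → d = {'item': [6, 9, 6], 'c': [27, 29, 26]}
`value = d["item"][0] + d["c"][0]` → value = 33
So value = 33

Answer: 33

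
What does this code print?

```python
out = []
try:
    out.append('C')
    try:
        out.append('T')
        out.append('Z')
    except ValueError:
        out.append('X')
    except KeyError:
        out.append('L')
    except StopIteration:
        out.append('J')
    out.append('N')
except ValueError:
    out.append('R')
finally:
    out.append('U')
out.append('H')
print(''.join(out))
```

Execution trace: 'C' (try body) → 'T' (inner try body) → 'Z' (inner try body, no exception) → 'N' (try body, no exception) → 'U' (finally) → 'H' (after the try/except). Output: CTZNUH

Answer: CTZNUH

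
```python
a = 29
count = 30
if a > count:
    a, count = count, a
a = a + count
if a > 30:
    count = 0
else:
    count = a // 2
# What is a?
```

Trace:
`a = 29` → a = 29
`count = 30` → count = 30
`if a > count: ...` → a > count is False → no variable changes
`a = a + count` → a = 59
`if a > 30: ...` → a > 30 is True → count = 0
So a = 59

Answer: 59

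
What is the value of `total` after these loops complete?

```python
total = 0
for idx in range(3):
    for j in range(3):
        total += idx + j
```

Sum of all idx+j for idx,j in 3x3
`total` takes the values: 0 → 1 → 3 → 4 → 6 → 9 → 11 → 14 → 18

Answer: 18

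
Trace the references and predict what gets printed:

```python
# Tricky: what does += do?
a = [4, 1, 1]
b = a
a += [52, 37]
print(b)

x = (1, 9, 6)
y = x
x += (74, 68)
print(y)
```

Key concept: += behavior differs for mutable vs immutable.
Step by step:
`a = [4, 1, 1]` → a = [4, 1, 1]
`b = a` → b = [4, 1, 1] (same object as a)
`a += [52, 37]` → a = [4, 1, 1, 52, 37] (same object as b); b = [4, 1, 1, 52, 37] (same object as a)
`print(b)` → prints [4, 1, 1, 52, 37]
`x = (1, 9, 6)` → x = (1, 9, 6)
`y = x` → y = (1, 9, 6)
`x += (74, 68)` → x = (1, 9, 6, 74, 68)
`print(y)` → prints (1, 9, 6)

Answer:
[4, 1, 1, 52, 37]
(1, 9, 6)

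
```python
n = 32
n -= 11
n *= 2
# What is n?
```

Trace:
`n = 32` → n = 32
`n -= 11` → n = 21
`n *= 2` → n = 42
So n = 42

Answer: 42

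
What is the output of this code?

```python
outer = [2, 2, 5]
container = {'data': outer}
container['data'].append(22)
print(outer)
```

Key concept: dict holds reference to list.
Step by step:
`outer = [2, 2, 5]` → outer = [2, 2, 5]
`container = {'data': outer}` → container = {'data': [2, 2, 5]}
`container['data'].append(22)` → outer = [2, 2, 5, 22]; container = {'data': [2, 2, 5, 22]}
`print(outer)` → prints [2, 2, 5, 22]

Answer: [2, 2, 5, 22]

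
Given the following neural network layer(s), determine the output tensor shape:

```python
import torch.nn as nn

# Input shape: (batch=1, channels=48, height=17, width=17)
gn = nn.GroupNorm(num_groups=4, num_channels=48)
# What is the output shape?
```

Input: (1, 48, 17, 17) -> Output: (1, 48, 17, 17)

Answer: (1, 48, 17, 17)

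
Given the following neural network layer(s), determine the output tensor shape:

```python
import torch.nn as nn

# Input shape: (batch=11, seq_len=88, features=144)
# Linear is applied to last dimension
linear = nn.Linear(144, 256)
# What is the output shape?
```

Input: (11, 88, 144) -> Output: (11, 88, 256)

Answer: (11, 88, 256)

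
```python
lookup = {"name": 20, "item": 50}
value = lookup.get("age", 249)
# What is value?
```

Trace:
`lookup = {"name": 20, "item": 50}` → lookup = {'name': 20, 'item': 50}
`value = lookup.get("age", 249)` → value = 249
So value = 249

Answer: 249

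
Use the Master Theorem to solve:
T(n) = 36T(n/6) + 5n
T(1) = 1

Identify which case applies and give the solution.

a=36, b=6, f(n)=5n. log_6(36) = 2. Since c=1 < 2, Case 1 applies: T(n) = Θ(n^log_b(a)) = O(n^2).

Answer: O(n^2) - Case 1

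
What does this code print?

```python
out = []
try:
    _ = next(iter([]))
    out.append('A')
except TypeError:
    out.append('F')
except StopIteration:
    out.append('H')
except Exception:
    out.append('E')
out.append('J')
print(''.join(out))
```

Execution trace: 'H' (except StopIteration) → 'J' (after the try/except). Output: HJ

Answer: HJ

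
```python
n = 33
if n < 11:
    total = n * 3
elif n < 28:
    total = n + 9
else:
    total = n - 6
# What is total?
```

Trace:
`n = 33` → n = 33
`if n < 11: ...` → n < 11 is False, n < 28 is False, take else branch → total = 27
So total = 27

Answer: 27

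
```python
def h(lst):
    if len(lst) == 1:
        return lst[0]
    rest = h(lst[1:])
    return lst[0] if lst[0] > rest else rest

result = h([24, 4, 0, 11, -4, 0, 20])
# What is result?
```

Recursive max over [24, 4, 0, 11, -4, 0, 20] = 24

Answer: 24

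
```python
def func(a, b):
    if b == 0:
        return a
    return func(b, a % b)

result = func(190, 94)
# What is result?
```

func(190, 94) -> func(94, 2) -> func(2, 0) -> 2

Answer: 2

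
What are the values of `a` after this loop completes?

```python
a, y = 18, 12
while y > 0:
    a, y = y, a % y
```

GCD of 18 and 12
`a` takes the values: 18 → 12 → 6

Answer: 6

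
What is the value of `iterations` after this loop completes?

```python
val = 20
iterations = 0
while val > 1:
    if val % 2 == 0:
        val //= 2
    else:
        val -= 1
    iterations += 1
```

Steps to reduce 20 to 1
`iterations` takes the values: 0 → 1 → 2 → 3 → 4 → 5

Answer: 5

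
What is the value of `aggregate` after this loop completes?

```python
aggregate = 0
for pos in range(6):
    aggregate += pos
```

Sum of 0 to 5 = 15
`aggregate` takes the values: 0 → 1 → 3 → 6 → 10 → 15

Answer: 15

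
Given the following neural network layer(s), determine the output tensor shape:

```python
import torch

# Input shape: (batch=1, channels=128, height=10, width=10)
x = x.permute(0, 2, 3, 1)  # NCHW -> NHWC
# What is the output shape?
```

Input: (1, 128, 10, 10) -> Output: (1, 10, 10, 128)

Answer: (1, 10, 10, 128)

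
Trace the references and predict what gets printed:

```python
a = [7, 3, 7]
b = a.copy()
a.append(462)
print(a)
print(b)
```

Key concept: list.copy() creates independent copy.
Step by step:
`a = [7, 3, 7]` → a = [7, 3, 7]
`b = a.copy()` → b = [7, 3, 7]
`a.append(462)` → a = [7, 3, 7, 462]
`print(a)` → prints [7, 3, 7, 462]
`print(b)` → prints [7, 3, 7]

Answer:
[7, 3, 7, 462]
[7, 3, 7]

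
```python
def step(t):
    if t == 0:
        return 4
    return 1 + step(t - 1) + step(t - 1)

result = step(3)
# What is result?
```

step(t) = 1 + 2·step(t-1), step(0)=4. Closed form: (4+1)·2^3 - 1 = 39.

Answer: 39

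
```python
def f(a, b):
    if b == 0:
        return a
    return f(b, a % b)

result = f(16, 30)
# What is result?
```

f(16, 30) -> f(30, 16) -> f(16, 14) -> f(14, 2) -> f(2, 0) -> 2

Answer: 2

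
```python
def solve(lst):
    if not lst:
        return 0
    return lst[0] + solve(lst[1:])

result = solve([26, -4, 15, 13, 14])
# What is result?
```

26 + (-4) + 15 + 13 + 14 + 0 = 64

Answer: 64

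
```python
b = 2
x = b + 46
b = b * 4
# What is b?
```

Trace:
`b = 2` → b = 2
`x = b + 46` → x = 48
`b = b * 4` → b = 8
So b = 8

Answer: 8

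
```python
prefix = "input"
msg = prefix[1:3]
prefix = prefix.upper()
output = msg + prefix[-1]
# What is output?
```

Trace:
`prefix = "input"` → prefix = 'input'
`msg = prefix[1:3]` → msg = 'np'
`prefix = prefix.upper()` → prefix = 'INPUT'
`output = msg + prefix[-1]` → output = 'npT'
So output = 'npT'

Answer: 'npT'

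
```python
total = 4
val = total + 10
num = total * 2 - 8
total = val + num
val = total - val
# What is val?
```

Trace:
`total = 4` → total = 4
`val = total + 10` → val = 14
`num = total * 2 - 8` → num = 0
`total = val + num` → total = 14
`val = total - val` → val = 0
So val = 0

Answer: 0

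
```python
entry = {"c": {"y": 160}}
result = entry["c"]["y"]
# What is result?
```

Trace:
`entry = {"c": {"y": 160}}` → entry = {'c': {'y': 160}}
`result = entry["c"]["y"]` → result = 160
So result = 160

Answer: 160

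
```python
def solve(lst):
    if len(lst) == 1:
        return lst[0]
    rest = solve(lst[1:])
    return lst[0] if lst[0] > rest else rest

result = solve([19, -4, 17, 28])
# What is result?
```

Recursive max over [19, -4, 17, 28] = 28

Answer: 28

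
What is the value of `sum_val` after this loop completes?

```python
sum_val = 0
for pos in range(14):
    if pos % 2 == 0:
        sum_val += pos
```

Sum of even numbers 0 to 13
`sum_val` takes the values: 0 → 2 → 6 → 12 → 20 → 30 → 42

Answer: 42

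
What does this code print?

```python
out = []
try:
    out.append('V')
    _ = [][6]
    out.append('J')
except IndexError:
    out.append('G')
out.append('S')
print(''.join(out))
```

Execution trace: 'V' (try body) → 'G' (except IndexError) → 'S' (after the try/except). Output: VGS

Answer: VGS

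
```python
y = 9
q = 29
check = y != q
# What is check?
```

Trace:
`y = 9` → y = 9
`q = 29` → q = 29
`check = y != q` → check = True
So check = True

Answer: True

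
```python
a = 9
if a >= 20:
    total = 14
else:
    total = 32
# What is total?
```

Trace:
`a = 9` → a = 9
`if a >= 20: ...` → a >= 20 is False, take else branch → total = 32
So total = 32

Answer: 32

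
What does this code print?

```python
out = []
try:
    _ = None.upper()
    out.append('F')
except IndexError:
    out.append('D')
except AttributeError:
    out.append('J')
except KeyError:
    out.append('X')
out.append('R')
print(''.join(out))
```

Execution trace: 'J' (except AttributeError) → 'R' (after the try/except). Output: JR

Answer: JR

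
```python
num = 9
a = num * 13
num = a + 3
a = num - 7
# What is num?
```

Trace:
`num = 9` → num = 9
`a = num * 13` → a = 117
`num = a + 3` → num = 120
`a = num - 7` → a = 113
So num = 120

Answer: 120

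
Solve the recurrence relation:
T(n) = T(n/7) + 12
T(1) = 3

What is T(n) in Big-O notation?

Each step divides n by 7 and adds 12. After log_7(n) steps we reach T(1)=3. So T(n) = 12·log_7(n) + 3 = O(log n).

Answer: O(log n)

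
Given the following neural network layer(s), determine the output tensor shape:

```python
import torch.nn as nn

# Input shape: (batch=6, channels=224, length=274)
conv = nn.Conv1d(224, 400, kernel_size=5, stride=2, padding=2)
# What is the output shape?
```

Input: (6, 224, 274) -> Output: (6, 400, 137)

Answer: (6, 400, 137)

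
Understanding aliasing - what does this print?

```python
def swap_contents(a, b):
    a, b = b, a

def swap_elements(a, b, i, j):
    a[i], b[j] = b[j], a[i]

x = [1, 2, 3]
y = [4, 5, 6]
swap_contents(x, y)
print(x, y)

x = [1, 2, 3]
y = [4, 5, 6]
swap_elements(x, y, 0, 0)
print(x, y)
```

Key concept: parameter rebinding vs mutation.
Step by step:
`x = [1, 2, 3]` → x = [1, 2, 3]
`y = [4, 5, 6]` → y = [4, 5, 6]
`swap_contents(x, y)` → no visible change to tracked variables
`print(x, y)` → prints [1, 2, 3] [4, 5, 6]
`x = [1, 2, 3]` → x = [1, 2, 3]
`y = [4, 5, 6]` → y = [4, 5, 6]
`swap_elements(x, y, 0, 0)` → x = [4, 2, 3]; y = [1, 5, 6]
`print(x, y)` → prints [4, 2, 3] [1, 5, 6]

Answer:
[1, 2, 3] [4, 5, 6]
[4, 2, 3] [1, 5, 6]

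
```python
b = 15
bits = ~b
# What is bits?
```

Trace:
`b = 15` → b = 15
`bits = ~b` → bits = -16
So bits = -16

Answer: -16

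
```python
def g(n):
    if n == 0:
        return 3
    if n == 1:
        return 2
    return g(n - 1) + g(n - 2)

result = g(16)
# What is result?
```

Build up from base cases: g(0)=3, g(1)=2, g(2)=5, g(3)=7, g(4)=12, g(5)=19, g(6)=31, ..., g(16)=3804

Answer: 3804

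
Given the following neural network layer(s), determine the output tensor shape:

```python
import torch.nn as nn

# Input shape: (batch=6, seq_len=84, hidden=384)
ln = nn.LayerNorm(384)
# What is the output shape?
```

Input: (6, 84, 384) -> Output: (6, 84, 384)

Answer: (6, 84, 384)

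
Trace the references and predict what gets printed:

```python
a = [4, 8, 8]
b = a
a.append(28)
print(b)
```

Key concept: basic list aliasing.
Step by step:
`a = [4, 8, 8]` → a = [4, 8, 8]
`b = a` → b = [4, 8, 8] (same object as a)
`a.append(28)` → a = [4, 8, 8, 28] (same object as b); b = [4, 8, 8, 28] (same object as a)
`print(b)` → prints [4, 8, 8, 28]

Answer: [4, 8, 8, 28]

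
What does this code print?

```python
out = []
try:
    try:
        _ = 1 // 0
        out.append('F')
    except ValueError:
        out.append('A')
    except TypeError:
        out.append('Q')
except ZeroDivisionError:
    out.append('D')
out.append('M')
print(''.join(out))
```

Execution trace: 'D' (outer except ZeroDivisionError) → 'M' (after the try/except). Output: DM

Answer: DM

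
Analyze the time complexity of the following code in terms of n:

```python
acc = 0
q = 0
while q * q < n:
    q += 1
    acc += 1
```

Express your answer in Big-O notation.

Each loop level contributes: √n. Multiplying the contributions gives O(√n).

Answer: O(√n)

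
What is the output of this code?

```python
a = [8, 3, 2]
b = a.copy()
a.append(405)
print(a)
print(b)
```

Key concept: list.copy() creates independent copy.
Step by step:
`a = [8, 3, 2]` → a = [8, 3, 2]
`b = a.copy()` → b = [8, 3, 2]
`a.append(405)` → a = [8, 3, 2, 405]
`print(a)` → prints [8, 3, 2, 405]
`print(b)` → prints [8, 3, 2]

Answer:
[8, 3, 2, 405]
[8, 3, 2]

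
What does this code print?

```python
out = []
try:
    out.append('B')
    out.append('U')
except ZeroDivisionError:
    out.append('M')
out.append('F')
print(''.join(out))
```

Execution trace: 'B' (try body) → 'U' (try body, no exception) → 'F' (after the try/except). Output: BUF

Answer: BUF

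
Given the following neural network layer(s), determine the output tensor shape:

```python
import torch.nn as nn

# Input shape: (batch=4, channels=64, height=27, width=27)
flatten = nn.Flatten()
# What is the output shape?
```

Input: (4, 64, 27, 27) -> Output: (4, 46656)

Answer: (4, 46656)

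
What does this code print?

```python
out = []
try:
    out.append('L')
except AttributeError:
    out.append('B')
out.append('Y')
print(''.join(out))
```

Execution trace: 'L' (try body, no exception) → 'Y' (after the try/except). Output: LY

Answer: LY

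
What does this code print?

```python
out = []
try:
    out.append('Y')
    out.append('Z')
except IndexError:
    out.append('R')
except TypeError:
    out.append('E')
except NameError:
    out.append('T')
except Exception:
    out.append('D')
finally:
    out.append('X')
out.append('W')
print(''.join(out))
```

Execution trace: 'Y' (try body) → 'Z' (try body, no exception) → 'X' (finally) → 'W' (after the try/except). Output: YZXW

Answer: YZXW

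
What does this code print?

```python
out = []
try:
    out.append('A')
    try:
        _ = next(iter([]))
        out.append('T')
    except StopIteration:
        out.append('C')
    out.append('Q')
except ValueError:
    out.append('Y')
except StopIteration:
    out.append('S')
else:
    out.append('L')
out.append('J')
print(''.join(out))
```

Execution trace: 'A' (try body) → 'C' (inner except StopIteration) → 'Q' (try body, no exception) → 'L' (else) → 'J' (after the try/except). Output: ACQLJ

Answer: ACQLJ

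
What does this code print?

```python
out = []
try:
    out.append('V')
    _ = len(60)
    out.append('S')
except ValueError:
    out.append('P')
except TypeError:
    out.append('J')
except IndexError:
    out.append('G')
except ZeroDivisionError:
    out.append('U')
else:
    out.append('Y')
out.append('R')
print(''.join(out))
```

Execution trace: 'V' (try body) → 'J' (except TypeError) → 'R' (after the try/except). Output: VJR

Answer: VJR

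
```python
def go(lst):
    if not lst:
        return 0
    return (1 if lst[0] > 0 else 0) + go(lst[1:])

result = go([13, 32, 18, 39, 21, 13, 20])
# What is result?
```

Count of positive elements in [13, 32, 18, 39, 21, 13, 20] = 7

Answer: 7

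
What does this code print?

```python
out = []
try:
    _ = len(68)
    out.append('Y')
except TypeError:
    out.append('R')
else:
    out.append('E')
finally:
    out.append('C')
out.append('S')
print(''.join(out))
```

Execution trace: 'R' (except TypeError) → 'C' (finally) → 'S' (after the try/except). Output: RCS

Answer: RCS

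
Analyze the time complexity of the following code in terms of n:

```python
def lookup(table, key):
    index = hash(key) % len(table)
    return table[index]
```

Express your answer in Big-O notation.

This is Hash table lookup (average case). Time complexity: O(1).

Answer: O(1)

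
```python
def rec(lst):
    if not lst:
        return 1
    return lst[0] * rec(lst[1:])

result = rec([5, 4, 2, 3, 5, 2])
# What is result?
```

Product over [5, 4, 2, 3, 5, 2] = 5 * 4 * 2 * 3 * 5 * 2 = 1200

Answer: 1200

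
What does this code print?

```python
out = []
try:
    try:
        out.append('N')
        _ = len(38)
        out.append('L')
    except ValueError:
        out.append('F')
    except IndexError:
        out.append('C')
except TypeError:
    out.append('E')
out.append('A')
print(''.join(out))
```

Execution trace: 'N' (inner try body) → 'E' (outer except TypeError) → 'A' (after the try/except). Output: NEA

Answer: NEA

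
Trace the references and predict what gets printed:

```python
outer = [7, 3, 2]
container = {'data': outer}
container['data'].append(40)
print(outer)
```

Key concept: dict holds reference to list.
Step by step:
`outer = [7, 3, 2]` → outer = [7, 3, 2]
`container = {'data': outer}` → container = {'data': [7, 3, 2]}
`container['data'].append(40)` → outer = [7, 3, 2, 40]; container = {'data': [7, 3, 2, 40]}
`print(outer)` → prints [7, 3, 2, 40]

Answer: [7, 3, 2, 40]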